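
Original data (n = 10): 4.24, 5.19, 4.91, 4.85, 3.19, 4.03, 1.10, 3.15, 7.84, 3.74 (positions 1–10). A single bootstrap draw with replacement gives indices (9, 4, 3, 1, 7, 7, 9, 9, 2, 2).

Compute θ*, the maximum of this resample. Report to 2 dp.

θ* = 7.84

Resample values: 7.84, 4.85, 4.91, 4.24, 1.10, 1.10, 7.84, 7.84, 5.19, 5.19.
Maximum = 7.84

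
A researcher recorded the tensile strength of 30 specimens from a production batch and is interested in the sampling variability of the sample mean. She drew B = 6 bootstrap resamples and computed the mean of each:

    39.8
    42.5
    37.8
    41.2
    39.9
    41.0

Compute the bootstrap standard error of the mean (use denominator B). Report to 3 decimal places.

Bootstrap SE is the standard deviation of the 6 replicate means.
Mean of replicates: (39.8 + 42.5 + 37.8 + 41.2 + 39.9 + 41.0) / 6 = 242.2000 / 6 = 40.3667
Sum of squared deviations: (−0.5667)² + (+2.1333)² + (−2.5667)² + (+0.8333)² + (−0.4667)² + (+0.6333)² = 12.7733
Variance = 12.7733 / 6 = 2.1289
SE* = √2.1289

SE* = 1.459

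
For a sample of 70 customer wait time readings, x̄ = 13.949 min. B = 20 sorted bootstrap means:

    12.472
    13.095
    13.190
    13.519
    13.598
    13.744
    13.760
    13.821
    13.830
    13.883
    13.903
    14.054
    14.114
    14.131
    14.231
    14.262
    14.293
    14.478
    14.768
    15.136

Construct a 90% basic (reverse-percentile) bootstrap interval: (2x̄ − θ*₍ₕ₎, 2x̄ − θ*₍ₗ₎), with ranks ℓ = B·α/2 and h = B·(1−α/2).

Percentile endpoints at ranks 1 and 19: θ*₍1₎ = 12.472, θ*₍19₎ = 14.768.
Basic interval reflects these around x̄:
  lower = 2 × 13.949 − 14.768 = 13.130
  upper = 2 × 13.949 − 12.472 = 15.426

(13.130, 15.426)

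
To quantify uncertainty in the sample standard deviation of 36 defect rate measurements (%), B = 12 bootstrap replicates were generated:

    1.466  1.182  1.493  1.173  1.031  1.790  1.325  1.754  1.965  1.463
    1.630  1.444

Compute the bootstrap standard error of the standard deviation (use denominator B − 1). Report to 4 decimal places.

SE* = 0.2762

Bootstrap SE is the standard deviation of the 12 replicate standard deviations.
Mean of replicates: (1.466 + 1.182 + 1.493 + 1.173 + 1.031 + 1.790 + 1.325 + 1.754 + 1.965 + 1.463 + 1.630 + 1.444) / 12 = 17.71600 / 12 = 1.47633
Sum of squared deviations: (−0.01033)² + (−0.29433)² + (+0.01667)² + (−0.30333)² + (−0.44533)² + (+0.31367)² + (−0.15133)² + (+0.27767)² + (+0.48867)² + (−0.01333)² + (+0.15367)² + (−0.03233)² = 0.83937
Variance = 0.83937 / 11 = 0.07631
SE* = √0.07631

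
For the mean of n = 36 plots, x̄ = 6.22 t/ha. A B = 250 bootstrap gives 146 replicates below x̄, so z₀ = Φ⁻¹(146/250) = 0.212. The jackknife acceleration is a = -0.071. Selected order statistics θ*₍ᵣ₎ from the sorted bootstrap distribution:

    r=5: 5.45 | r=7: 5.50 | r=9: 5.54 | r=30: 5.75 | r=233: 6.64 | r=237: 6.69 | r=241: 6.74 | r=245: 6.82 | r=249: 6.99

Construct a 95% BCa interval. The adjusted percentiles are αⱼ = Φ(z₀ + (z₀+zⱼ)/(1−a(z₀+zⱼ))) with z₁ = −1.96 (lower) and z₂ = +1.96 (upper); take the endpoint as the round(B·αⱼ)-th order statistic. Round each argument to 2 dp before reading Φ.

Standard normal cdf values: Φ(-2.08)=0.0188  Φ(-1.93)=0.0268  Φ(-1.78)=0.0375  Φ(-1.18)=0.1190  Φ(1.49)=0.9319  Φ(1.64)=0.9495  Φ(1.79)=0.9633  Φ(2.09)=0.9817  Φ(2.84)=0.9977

(5.54, 6.82)

Lower: z₀ + z₁ = 0.212 + (-1.960) = -1.748; 1 − a(z₀+z₁) = 1 − (-0.071)(-1.748) = 0.8759; argument = 0.212 + (-1.748)/0.8759 = -1.7837 → -1.78.
α₁ = Φ(-1.78) = 0.0375; rank = round(250 × 0.0375) = 9; θ*₍9₎ = 5.54.
Upper: z₀ + z₂ = 2.172; 1 − a(z₀+z₂) = 1.1542; argument = 2.0938 → 2.09; α₂ = 0.9817; rank = 245; θ*₍245₎ = 6.82.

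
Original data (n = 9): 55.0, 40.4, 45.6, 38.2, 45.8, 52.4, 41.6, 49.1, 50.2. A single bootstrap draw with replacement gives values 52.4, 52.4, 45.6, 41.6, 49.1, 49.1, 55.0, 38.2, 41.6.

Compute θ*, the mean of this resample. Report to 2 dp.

Mean = (52.4 + 52.4 + 45.6 + 41.6 + 49.1 + 49.1 + 55.0 + 38.2 + 41.6) / 9 = 425.00 / 9 = 47.22

θ* = 47.22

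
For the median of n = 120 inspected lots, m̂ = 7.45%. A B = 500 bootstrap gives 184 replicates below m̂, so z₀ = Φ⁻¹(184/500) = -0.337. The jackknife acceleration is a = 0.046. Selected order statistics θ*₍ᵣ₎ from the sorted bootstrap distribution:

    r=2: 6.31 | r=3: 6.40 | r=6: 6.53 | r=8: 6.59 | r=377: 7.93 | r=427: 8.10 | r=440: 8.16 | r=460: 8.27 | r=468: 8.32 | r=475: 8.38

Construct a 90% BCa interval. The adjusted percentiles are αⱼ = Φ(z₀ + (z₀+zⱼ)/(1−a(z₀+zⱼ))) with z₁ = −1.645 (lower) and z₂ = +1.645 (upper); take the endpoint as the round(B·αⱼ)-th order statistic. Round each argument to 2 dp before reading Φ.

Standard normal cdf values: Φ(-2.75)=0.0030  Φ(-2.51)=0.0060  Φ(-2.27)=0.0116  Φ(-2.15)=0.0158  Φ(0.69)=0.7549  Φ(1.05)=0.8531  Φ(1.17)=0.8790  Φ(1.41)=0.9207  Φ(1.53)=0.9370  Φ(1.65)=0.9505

Lower: z₀ + z₁ = -0.337 + (-1.645) = -1.982; 1 − a(z₀+z₁) = 1 − (0.046)(-1.982) = 1.0912; argument = -0.337 + (-1.982)/1.0912 = -2.1534 → -2.15.
α₁ = Φ(-2.15) = 0.0158; rank = round(500 × 0.0158) = 8; θ*₍8₎ = 6.59.
Upper: z₀ + z₂ = 1.308; 1 − a(z₀+z₂) = 0.9398; argument = 1.0547 → 1.05; α₂ = 0.8531; rank = 427; θ*₍427₎ = 8.10.

(6.59, 8.10)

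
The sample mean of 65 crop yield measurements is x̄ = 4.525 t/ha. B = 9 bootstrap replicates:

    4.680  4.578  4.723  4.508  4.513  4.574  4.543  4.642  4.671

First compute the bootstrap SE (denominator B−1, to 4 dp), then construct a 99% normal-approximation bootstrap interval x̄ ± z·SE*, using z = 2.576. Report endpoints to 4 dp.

(4.3241, 4.7259)

Mean of replicates = 4.6036; sum of squared deviations = 0.0487; SE* = √(0.0487/8) = 0.0780
Margin = 2.576 × 0.0780 = 0.20093
Interval: 4.525 ± 0.20093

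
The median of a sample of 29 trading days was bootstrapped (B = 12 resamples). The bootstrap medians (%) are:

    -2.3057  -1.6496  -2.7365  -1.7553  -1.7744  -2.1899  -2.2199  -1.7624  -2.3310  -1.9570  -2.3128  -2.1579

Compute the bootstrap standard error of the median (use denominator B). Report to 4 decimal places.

Bootstrap SE is the standard deviation of the 12 replicate medians.
Mean of replicates: ((-2.3057) + (-1.6496) + (-2.7365) + (-1.7553) + (-1.7744) + (-2.1899) + (-2.2199) + (-1.7624) + (-2.3310) + (-1.9570) + (-2.3128) + (-2.1579)) / 12 = -25.15240 / 12 = -2.09603
Sum of squared deviations: (−0.20967)² + (+0.44643)² + (−0.64047)² + (+0.34073)² + (+0.32163)² + (−0.09387)² + (−0.12387)² + (+0.33363)² + (−0.23497)² + (+0.13903)² + (−0.21677)² + (−0.06187)² = 1.13383
Variance = 1.13383 / 12 = 0.09449
SE* = √0.09449

SE* = 0.3074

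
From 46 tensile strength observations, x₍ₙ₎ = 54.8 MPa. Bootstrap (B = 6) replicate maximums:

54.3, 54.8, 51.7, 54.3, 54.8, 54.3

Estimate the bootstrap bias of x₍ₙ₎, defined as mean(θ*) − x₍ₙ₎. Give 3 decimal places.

mean(θ*) = (54.3 + 54.8 + 51.7 + 54.3 + 54.8 + 54.3) / 6 = 54.0333
bias = 54.0333 − 54.8

bias = −0.767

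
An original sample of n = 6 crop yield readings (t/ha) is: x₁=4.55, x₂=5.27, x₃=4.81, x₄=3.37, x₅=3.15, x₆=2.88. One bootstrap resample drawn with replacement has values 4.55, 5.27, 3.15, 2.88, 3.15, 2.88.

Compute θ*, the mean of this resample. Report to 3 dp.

Mean = (4.55 + 5.27 + 3.15 + 2.88 + 3.15 + 2.88) / 6 = 21.880 / 6 = 3.647

θ* = 3.647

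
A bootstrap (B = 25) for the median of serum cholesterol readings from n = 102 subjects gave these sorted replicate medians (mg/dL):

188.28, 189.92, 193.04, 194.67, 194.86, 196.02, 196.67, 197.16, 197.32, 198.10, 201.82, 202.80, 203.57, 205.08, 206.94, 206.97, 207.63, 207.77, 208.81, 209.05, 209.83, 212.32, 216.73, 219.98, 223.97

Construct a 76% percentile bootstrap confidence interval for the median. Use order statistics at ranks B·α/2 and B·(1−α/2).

(193.04, 212.32)

α = 0.24; lower rank = 25 × 0.120 = 3; upper rank = 25 × 0.880 = 22.
The 3rd smallest replicate is 193.04; the 22nd is 212.32.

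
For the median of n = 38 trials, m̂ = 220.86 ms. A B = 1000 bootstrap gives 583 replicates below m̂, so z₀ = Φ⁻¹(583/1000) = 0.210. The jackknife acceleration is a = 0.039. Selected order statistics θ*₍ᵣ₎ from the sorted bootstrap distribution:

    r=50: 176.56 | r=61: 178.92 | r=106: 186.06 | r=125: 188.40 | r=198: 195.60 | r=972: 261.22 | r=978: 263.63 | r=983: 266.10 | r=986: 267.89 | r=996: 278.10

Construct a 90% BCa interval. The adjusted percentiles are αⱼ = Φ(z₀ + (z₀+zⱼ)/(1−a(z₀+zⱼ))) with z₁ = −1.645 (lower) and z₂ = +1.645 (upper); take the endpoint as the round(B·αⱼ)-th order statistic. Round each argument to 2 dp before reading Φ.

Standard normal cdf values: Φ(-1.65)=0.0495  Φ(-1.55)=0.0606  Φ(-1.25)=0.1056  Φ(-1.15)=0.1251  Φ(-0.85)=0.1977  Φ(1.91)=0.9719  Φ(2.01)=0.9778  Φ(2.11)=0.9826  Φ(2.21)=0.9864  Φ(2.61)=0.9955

Lower: z₀ + z₁ = 0.210 + (-1.645) = -1.435; 1 − a(z₀+z₁) = 1 − (0.039)(-1.435) = 1.0560; argument = 0.210 + (-1.435)/1.0560 = -1.1489 → -1.15.
α₁ = Φ(-1.15) = 0.1251; rank = round(1000 × 0.1251) = 125; θ*₍125₎ = 188.40.
Upper: z₀ + z₂ = 1.855; 1 − a(z₀+z₂) = 0.9277; argument = 2.2097 → 2.21; α₂ = 0.9864; rank = 986; θ*₍986₎ = 267.89.

(188.40, 267.89)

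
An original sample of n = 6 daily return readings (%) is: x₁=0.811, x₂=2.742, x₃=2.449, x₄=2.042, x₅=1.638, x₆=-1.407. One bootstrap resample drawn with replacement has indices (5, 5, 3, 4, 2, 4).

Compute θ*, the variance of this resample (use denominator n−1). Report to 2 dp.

θ* = 0.19

Resample values: 1.638, 1.638, 2.449, 2.042, 2.742, 2.042.
Mean = 2.0918; sum of squared deviations = 0.9672
s² = 0.9672 / 5 = 0.1934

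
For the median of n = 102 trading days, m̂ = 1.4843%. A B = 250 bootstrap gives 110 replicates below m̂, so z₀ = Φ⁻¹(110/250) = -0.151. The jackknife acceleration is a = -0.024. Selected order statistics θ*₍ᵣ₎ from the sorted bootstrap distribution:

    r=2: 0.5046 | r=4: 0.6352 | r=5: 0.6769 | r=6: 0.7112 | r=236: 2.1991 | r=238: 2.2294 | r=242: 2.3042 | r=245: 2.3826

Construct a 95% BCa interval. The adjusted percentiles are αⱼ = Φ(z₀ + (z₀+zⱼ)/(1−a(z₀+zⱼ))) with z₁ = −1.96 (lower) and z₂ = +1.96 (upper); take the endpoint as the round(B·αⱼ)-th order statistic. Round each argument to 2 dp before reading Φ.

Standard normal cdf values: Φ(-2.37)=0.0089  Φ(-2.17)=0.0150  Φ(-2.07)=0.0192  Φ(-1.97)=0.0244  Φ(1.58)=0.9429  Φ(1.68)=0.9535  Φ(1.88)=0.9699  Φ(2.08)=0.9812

Lower: z₀ + z₁ = -0.151 + (-1.960) = -2.111; 1 − a(z₀+z₁) = 1 − (-0.024)(-2.111) = 0.9493; argument = -0.151 + (-2.111)/0.9493 = -2.3747 → -2.37.
α₁ = Φ(-2.37) = 0.0089; rank = round(250 × 0.0089) = 2; θ*₍2₎ = 0.5046.
Upper: z₀ + z₂ = 1.809; 1 − a(z₀+z₂) = 1.0434; argument = 1.5827 → 1.58; α₂ = 0.9429; rank = 236; θ*₍236₎ = 2.1991.

(0.5046, 2.1991)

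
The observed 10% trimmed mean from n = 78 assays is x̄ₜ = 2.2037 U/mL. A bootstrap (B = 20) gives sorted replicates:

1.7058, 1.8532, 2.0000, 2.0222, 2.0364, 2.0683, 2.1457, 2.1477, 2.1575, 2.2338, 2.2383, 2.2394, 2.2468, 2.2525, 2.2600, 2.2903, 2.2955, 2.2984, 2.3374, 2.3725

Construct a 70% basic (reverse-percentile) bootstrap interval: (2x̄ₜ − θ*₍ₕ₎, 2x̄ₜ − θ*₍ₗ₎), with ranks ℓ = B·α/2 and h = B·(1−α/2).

(2.1119, 2.4074)

Percentile endpoints at ranks 3 and 17: θ*₍3₎ = 2.0000, θ*₍17₎ = 2.2955.
Basic interval reflects these around x̄ₜ:
  lower = 2 × 2.2037 − 2.2955 = 2.1119
  upper = 2 × 2.2037 − 2.0000 = 2.4074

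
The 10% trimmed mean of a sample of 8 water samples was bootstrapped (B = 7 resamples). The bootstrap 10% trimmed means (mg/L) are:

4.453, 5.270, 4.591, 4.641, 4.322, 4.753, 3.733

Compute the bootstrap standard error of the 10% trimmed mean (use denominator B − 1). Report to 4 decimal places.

Bootstrap SE is the standard deviation of the 7 replicate 10% trimmed means.
Mean of replicates: (4.453 + 5.270 + 4.591 + 4.641 + 4.322 + 4.753 + 3.733) / 7 = 31.76300 / 7 = 4.53757
Sum of squared deviations: (−0.08457)² + (+0.73243)² + (+0.05343)² + (+0.10343)² + (−0.21557)² + (+0.21543)² + (−0.80457)² = 1.29737
Variance = 1.29737 / 6 = 0.21623
SE* = √0.21623

SE* = 0.4650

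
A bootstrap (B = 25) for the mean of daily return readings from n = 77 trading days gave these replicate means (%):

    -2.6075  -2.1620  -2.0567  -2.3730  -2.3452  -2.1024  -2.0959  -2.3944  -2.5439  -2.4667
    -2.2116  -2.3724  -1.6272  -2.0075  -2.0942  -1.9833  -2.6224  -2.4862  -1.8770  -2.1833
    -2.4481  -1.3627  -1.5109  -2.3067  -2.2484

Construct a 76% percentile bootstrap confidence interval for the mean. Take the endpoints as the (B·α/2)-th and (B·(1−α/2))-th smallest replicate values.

(-2.5439, -1.8770)

Sorted replicates: -2.6224, -2.6075, -2.5439, -2.4862, -2.4667, -2.4481, -2.3944, -2.3730, -2.3724, -2.3452, -2.3067, -2.2484, -2.2116, -2.1833, -2.1620, -2.1024, -2.0959, -2.0942, -2.0567, -2.0075, -1.9833, -1.8770, -1.6272, -1.5109, -1.3627
α = 0.24; lower rank = 25 × 0.120 = 3; upper rank = 25 × 0.880 = 22.
The 3rd smallest replicate is -2.5439; the 22nd is -1.8770.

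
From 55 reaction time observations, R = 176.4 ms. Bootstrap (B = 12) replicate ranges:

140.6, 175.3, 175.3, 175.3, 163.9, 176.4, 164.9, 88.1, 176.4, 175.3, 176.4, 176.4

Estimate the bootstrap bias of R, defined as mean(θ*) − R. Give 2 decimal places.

bias = −12.71

mean(θ*) = (140.6 + 175.3 + 175.3 + 175.3 + 163.9 + 176.4 + 164.9 + 88.1 + 176.4 + 175.3 + 176.4 + 176.4) / 12 = 163.692
bias = 163.692 − 176.4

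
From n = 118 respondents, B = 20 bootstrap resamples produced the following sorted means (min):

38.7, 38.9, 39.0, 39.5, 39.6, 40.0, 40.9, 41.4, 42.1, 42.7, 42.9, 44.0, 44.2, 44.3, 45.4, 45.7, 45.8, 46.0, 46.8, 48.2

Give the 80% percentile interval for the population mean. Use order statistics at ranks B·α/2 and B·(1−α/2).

(38.9, 46.0)

α = 0.20; lower rank = 20 × 0.100 = 2; upper rank = 20 × 0.900 = 18.
The 2nd smallest replicate is 38.9; the 18th is 46.0.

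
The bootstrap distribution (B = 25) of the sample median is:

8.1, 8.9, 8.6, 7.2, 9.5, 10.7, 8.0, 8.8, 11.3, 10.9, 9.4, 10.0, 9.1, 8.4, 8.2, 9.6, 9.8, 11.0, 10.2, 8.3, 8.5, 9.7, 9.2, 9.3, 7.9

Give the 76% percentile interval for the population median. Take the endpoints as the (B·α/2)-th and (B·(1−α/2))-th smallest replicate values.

(8.0, 10.7)

Sorted replicates: 7.2, 7.9, 8.0, 8.1, 8.2, 8.3, 8.4, 8.5, 8.6, 8.8, 8.9, 9.1, 9.2, 9.3, 9.4, 9.5, 9.6, 9.7, 9.8, 10.0, 10.2, 10.7, 10.9, 11.0, 11.3
α = 0.24; lower rank = 25 × 0.120 = 3; upper rank = 25 × 0.880 = 22.
The 3rd smallest replicate is 8.0; the 22nd is 10.7.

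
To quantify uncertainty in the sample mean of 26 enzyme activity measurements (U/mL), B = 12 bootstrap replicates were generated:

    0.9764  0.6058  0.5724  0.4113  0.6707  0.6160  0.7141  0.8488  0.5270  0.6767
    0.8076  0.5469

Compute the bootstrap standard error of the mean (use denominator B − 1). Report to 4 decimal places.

SE* = 0.1554

Bootstrap SE is the standard deviation of the 12 replicate means.
Mean of replicates: (0.9764 + 0.6058 + 0.5724 + 0.4113 + 0.6707 + 0.6160 + 0.7141 + 0.8488 + 0.5270 + 0.6767 + 0.8076 + 0.5469) / 12 = 7.97370 / 12 = 0.66448
Sum of squared deviations: (+0.31193)² + (−0.05868)² + (−0.09208)² + (−0.25318)² + (+0.00622)² + (−0.04848)² + (+0.04962)² + (+0.18432)² + (−0.13748)² + (+0.01222)² + (+0.14312)² + (−0.11757)² = 0.26550
Variance = 0.26550 / 11 = 0.02414
SE* = √0.02414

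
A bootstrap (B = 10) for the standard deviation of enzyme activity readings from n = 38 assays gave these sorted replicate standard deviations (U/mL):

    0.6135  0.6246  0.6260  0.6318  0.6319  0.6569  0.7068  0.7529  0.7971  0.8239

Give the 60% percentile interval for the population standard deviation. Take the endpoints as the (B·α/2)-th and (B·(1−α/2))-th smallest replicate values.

(0.6246, 0.7529)

α = 0.40; lower rank = 10 × 0.200 = 2; upper rank = 10 × 0.800 = 8.
The 2nd smallest replicate is 0.6246; the 8th is 0.7529.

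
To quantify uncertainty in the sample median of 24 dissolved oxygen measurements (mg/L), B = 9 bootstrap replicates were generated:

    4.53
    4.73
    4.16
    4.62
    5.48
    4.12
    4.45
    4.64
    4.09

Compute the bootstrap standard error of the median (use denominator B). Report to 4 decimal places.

SE* = 0.4038

Bootstrap SE is the standard deviation of the 9 replicate medians.
Mean of replicates: (4.53 + 4.73 + 4.16 + 4.62 + 5.48 + 4.12 + 4.45 + 4.64 + 4.09) / 9 = 40.82000 / 9 = 4.53556
Sum of squared deviations: (−0.00556)² + (+0.19444)² + (−0.37556)² + (+0.08444)² + (+0.94444)² + (−0.41556)² + (−0.08556)² + (+0.10444)² + (−0.44556)² = 1.46742
Variance = 1.46742 / 9 = 0.16305
SE* = √0.16305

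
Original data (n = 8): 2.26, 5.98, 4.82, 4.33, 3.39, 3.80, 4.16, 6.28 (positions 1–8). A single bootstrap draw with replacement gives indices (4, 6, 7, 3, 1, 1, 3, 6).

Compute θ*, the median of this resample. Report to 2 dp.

θ* = 3.98

Resample values: 4.33, 3.80, 4.16, 4.82, 2.26, 2.26, 4.82, 3.80.
Sorted: 2.26, 2.26, 3.80, 3.80, 4.16, 4.33, 4.82, 4.82
Median = average of the two middle values = 3.98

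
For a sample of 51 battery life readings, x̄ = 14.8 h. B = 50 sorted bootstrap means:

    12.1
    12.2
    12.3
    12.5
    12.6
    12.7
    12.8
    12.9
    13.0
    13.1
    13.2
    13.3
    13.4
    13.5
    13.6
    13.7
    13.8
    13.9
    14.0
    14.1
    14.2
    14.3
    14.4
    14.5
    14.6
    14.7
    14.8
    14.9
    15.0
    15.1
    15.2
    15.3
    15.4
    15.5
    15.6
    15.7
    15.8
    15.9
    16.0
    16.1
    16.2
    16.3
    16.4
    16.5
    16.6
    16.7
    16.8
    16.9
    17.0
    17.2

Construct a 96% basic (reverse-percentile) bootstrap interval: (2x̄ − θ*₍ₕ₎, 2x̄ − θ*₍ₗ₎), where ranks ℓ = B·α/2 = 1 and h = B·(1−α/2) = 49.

Percentile endpoints at ranks 1 and 49: θ*₍1₎ = 12.1, θ*₍49₎ = 17.0.
Basic interval reflects these around x̄:
  lower = 2 × 14.8 − 17.0 = 12.6
  upper = 2 × 14.8 − 12.1 = 17.5

(12.6, 17.5)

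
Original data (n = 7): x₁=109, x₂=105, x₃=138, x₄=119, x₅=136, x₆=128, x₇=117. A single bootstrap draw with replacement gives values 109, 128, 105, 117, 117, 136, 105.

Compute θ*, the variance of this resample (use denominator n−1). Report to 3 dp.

θ* = 138.905

Mean = 116.7143; sum of squared deviations = 833.4286
s² = 833.4286 / 6 = 138.9048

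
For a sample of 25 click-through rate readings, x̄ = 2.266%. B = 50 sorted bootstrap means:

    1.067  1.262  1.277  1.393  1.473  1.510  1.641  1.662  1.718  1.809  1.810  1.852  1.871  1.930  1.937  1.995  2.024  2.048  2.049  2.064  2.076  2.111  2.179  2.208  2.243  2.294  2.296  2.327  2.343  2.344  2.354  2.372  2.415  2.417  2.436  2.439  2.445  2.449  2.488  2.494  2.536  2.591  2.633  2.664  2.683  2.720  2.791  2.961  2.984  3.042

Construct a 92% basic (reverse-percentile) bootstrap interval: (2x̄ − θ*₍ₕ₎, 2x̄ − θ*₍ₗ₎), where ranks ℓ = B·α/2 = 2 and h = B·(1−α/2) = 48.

(1.571, 3.270)

Percentile endpoints at ranks 2 and 48: θ*₍2₎ = 1.262, θ*₍48₎ = 2.961.
Basic interval reflects these around x̄:
  lower = 2 × 2.266 − 2.961 = 1.571
  upper = 2 × 2.266 − 1.262 = 3.270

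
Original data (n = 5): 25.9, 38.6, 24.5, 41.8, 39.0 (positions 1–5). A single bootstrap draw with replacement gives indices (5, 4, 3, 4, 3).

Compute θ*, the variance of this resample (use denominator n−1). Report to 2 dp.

Resample values: 39.0, 41.8, 24.5, 41.8, 24.5.
Mean = 34.3200; sum of squared deviations = 326.6680
s² = 326.6680 / 4 = 81.6670

θ* = 81.67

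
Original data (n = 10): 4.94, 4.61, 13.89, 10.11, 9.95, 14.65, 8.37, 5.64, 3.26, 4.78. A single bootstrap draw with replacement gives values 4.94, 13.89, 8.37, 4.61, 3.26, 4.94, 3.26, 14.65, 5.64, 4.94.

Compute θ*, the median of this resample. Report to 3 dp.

θ* = 4.940

Sorted: 3.26, 3.26, 4.61, 4.94, 4.94, 4.94, 5.64, 8.37, 13.89, 14.65
Median = average of the two middle values = 4.940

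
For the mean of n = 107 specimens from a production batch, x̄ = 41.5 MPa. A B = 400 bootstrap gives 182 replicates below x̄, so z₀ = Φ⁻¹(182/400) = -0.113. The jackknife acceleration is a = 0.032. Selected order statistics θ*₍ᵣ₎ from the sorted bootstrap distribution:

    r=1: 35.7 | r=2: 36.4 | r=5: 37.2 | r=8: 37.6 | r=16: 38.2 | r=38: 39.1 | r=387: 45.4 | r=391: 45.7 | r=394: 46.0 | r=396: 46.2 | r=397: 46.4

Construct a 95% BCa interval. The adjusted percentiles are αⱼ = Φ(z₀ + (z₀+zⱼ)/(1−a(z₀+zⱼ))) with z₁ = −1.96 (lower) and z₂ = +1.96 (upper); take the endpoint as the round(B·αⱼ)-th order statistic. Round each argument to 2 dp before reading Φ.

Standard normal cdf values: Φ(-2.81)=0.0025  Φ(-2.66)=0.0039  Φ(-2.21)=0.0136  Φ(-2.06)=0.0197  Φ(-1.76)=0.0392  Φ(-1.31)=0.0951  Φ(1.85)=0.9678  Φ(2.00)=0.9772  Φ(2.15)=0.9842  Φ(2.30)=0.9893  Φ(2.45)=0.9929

(37.6, 45.4)

Lower: z₀ + z₁ = -0.113 + (-1.960) = -2.073; 1 − a(z₀+z₁) = 1 − (0.032)(-2.073) = 1.0663; argument = -0.113 + (-2.073)/1.0663 = -2.0570 → -2.06.
α₁ = Φ(-2.06) = 0.0197; rank = round(400 × 0.0197) = 8; θ*₍8₎ = 37.6.
Upper: z₀ + z₂ = 1.847; 1 − a(z₀+z₂) = 0.9409; argument = 1.8500 → 1.85; α₂ = 0.9678; rank = 387; θ*₍387₎ = 45.4.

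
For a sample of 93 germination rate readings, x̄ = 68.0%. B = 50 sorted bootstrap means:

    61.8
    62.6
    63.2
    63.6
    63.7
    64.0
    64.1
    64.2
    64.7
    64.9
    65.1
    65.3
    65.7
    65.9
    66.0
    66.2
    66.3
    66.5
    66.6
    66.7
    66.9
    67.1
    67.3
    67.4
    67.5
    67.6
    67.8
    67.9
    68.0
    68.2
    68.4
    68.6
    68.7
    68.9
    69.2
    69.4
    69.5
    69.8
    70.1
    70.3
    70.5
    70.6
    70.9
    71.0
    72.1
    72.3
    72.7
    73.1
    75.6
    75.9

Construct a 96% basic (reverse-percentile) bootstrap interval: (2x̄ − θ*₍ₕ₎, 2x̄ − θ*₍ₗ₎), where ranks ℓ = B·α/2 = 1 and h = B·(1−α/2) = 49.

(60.4, 74.2)

Percentile endpoints at ranks 1 and 49: θ*₍1₎ = 61.8, θ*₍49₎ = 75.6.
Basic interval reflects these around x̄:
  lower = 2 × 68.0 − 75.6 = 60.4
  upper = 2 × 68.0 − 61.8 = 74.2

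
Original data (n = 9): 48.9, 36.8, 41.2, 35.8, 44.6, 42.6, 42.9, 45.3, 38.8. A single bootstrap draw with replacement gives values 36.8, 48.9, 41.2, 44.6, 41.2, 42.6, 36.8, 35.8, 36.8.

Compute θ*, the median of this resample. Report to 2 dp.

θ* = 41.20

Sorted: 35.8, 36.8, 36.8, 36.8, 41.2, 41.2, 42.6, 44.6, 48.9
Median = middle value = 41.20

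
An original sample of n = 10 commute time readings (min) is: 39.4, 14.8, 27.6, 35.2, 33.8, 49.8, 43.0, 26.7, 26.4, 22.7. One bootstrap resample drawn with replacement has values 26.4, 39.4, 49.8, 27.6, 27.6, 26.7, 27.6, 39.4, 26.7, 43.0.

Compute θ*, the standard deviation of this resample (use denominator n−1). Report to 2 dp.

Mean = 33.4200; sum of squared deviations = 672.8160
s² = 672.8160 / 9 = 74.7573
s = √74.7573 = 8.65

θ* = 8.65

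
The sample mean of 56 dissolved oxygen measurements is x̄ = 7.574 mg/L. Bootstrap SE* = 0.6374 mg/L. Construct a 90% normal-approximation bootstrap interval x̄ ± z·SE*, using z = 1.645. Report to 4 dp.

Margin = 1.645 × 0.6374 = 1.04852
Interval: 7.574 ± 1.04852

(6.5255, 8.6225)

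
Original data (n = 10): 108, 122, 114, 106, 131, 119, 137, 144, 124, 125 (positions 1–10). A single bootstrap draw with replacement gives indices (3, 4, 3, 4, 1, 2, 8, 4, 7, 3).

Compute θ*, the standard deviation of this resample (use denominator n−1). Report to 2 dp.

θ* = 13.44

Resample values: 114, 106, 114, 106, 108, 122, 144, 106, 137, 114.
Mean = 117.1000; sum of squared deviations = 1624.9000
s² = 1624.9000 / 9 = 180.5444
s = √180.5444 = 13.44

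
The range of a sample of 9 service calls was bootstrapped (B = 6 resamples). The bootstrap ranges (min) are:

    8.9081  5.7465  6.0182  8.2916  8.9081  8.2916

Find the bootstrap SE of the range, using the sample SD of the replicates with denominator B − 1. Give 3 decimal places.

SE* = 1.433

Bootstrap SE is the standard deviation of the 6 replicate ranges.
Mean of replicates: (8.9081 + 5.7465 + 6.0182 + 8.2916 + 8.9081 + 8.2916) / 6 = 46.16410 / 6 = 7.69402
Sum of squared deviations: (+1.21408)² + (−1.94752)² + (−1.67582)² + (+0.59758)² + (+1.21408)² + (+0.59758)² = 10.26339
Variance = 10.26339 / 5 = 2.05268
SE* = √2.05268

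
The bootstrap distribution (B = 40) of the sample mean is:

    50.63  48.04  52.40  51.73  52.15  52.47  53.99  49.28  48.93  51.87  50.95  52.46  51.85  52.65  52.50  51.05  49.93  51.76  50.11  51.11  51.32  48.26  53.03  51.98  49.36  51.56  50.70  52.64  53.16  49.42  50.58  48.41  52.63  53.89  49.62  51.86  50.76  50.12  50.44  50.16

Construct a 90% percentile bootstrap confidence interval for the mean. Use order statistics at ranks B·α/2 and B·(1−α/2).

Sorted replicates: 48.04, 48.26, 48.41, 48.93, 49.28, 49.36, 49.42, 49.62, 49.93, 50.11, 50.12, 50.16, 50.44, 50.58, 50.63, 50.70, 50.76, 50.95, 51.05, 51.11, 51.32, 51.56, 51.73, 51.76, 51.85, 51.86, 51.87, 51.98, 52.15, 52.40, 52.46, 52.47, 52.50, 52.63, 52.64, 52.65, 53.03, 53.16, 53.89, 53.99
α = 0.10; lower rank = 40 × 0.050 = 2; upper rank = 40 × 0.950 = 38.
The 2nd smallest replicate is 48.26; the 38th is 53.16.

(48.26, 53.16)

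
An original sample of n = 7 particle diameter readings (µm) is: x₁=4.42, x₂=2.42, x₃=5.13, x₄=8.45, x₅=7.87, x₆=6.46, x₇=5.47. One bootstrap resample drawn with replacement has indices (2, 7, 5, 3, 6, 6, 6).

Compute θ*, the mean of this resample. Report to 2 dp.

θ* = 5.75

Resample values: 2.42, 5.47, 7.87, 5.13, 6.46, 6.46, 6.46.
Mean = (2.42 + 5.47 + 7.87 + 5.13 + 6.46 + 6.46 + 6.46) / 7 = 40.270 / 7 = 5.75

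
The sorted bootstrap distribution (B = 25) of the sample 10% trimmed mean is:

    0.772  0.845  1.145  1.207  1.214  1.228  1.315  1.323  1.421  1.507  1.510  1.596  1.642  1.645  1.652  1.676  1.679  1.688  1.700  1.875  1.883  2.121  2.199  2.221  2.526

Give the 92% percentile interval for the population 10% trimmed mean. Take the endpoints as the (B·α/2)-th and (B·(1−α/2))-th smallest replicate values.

(0.772, 2.221)

α = 0.08; lower rank = 25 × 0.040 = 1; upper rank = 25 × 0.960 = 24.
The 1st smallest replicate is 0.772; the 24th is 2.221.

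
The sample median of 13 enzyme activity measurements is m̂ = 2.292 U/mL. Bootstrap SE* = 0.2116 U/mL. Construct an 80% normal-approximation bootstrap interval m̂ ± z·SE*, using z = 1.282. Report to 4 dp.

Margin = 1.282 × 0.2116 = 0.27127
Interval: 2.292 ± 0.27127

(2.0207, 2.5633)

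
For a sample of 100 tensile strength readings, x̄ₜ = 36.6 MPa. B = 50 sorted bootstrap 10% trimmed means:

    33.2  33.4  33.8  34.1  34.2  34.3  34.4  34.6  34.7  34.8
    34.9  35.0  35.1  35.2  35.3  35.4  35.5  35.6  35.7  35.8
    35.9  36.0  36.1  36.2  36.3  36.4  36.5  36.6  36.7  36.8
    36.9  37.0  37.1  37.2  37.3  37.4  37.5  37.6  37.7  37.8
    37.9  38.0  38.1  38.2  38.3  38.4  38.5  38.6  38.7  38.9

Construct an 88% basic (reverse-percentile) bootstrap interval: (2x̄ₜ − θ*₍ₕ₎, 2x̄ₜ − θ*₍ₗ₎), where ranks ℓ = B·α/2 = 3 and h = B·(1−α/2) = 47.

Percentile endpoints at ranks 3 and 47: θ*₍3₎ = 33.8, θ*₍47₎ = 38.5.
Basic interval reflects these around x̄ₜ:
  lower = 2 × 36.6 − 38.5 = 34.7
  upper = 2 × 36.6 − 33.8 = 39.4

(34.7, 39.4)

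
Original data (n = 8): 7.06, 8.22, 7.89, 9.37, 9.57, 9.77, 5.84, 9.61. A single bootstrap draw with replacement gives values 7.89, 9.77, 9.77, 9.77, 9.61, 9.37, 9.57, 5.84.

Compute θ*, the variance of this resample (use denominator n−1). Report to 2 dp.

θ* = 1.97

Mean = 8.9488; sum of squared deviations = 13.8093
s² = 13.8093 / 7 = 1.9728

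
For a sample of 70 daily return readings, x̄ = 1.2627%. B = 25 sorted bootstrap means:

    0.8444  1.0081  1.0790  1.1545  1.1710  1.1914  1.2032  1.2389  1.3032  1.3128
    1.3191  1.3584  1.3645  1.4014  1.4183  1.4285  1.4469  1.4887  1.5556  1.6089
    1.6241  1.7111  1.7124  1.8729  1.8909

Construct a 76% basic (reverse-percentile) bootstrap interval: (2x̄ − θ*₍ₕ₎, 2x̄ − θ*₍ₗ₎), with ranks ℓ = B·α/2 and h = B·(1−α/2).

(0.8143, 1.4464)

Percentile endpoints at ranks 3 and 22: θ*₍3₎ = 1.0790, θ*₍22₎ = 1.7111.
Basic interval reflects these around x̄:
  lower = 2 × 1.2627 − 1.7111 = 0.8143
  upper = 2 × 1.2627 − 1.0790 = 1.4464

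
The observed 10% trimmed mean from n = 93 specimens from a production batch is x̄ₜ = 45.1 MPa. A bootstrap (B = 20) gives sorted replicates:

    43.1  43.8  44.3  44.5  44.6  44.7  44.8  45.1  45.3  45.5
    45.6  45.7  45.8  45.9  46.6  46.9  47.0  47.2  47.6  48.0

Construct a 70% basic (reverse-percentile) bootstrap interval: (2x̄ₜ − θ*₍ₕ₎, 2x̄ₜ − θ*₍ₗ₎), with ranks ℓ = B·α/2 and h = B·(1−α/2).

Percentile endpoints at ranks 3 and 17: θ*₍3₎ = 44.3, θ*₍17₎ = 47.0.
Basic interval reflects these around x̄ₜ:
  lower = 2 × 45.1 − 47.0 = 43.2
  upper = 2 × 45.1 − 44.3 = 45.9

(43.2, 45.9)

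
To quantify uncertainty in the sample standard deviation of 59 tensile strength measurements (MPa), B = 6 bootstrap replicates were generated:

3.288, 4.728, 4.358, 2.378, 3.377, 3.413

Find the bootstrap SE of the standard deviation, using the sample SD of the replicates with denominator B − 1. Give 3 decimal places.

Bootstrap SE is the standard deviation of the 6 replicate standard deviations.
Mean of replicates: (3.288 + 4.728 + 4.358 + 2.378 + 3.377 + 3.413) / 6 = 21.5420 / 6 = 3.5903
Sum of squared deviations: (−0.3023)² + (+1.1377)² + (+0.7677)² + (−1.2123)² + (−0.2133)² + (−0.1773)² = 3.5217
Variance = 3.5217 / 5 = 0.7043
SE* = √0.7043

SE* = 0.839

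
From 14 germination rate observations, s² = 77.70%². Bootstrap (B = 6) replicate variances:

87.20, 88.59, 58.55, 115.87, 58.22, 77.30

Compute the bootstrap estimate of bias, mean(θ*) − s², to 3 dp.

mean(θ*) = (87.20 + 88.59 + 58.55 + 115.87 + 58.22 + 77.30) / 6 = 80.9550
bias = 80.9550 − 77.70

bias = +3.255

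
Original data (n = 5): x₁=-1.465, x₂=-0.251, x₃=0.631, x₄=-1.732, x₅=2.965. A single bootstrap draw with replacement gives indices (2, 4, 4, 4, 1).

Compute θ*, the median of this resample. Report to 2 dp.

Resample values: -0.251, -1.732, -1.732, -1.732, -1.465.
Sorted: -1.732, -1.732, -1.732, -1.465, -0.251
Median = middle value = -1.73

θ* = -1.73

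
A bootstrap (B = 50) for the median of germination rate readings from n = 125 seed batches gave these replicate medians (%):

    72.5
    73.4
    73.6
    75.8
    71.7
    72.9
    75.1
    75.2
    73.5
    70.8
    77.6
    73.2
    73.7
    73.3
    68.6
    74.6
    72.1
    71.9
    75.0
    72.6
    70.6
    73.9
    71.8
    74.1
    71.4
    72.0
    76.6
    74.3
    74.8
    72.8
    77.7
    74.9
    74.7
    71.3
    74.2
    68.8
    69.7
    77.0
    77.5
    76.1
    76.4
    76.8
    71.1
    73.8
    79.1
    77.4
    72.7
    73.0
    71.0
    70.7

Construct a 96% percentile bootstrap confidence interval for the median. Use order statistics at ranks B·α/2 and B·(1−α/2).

Sorted replicates: 68.6, 68.8, 69.7, 70.6, 70.7, 70.8, 71.0, 71.1, 71.3, 71.4, 71.7, 71.8, 71.9, 72.0, 72.1, 72.5, 72.6, 72.7, 72.8, 72.9, 73.0, 73.2, 73.3, 73.4, 73.5, 73.6, 73.7, 73.8, 73.9, 74.1, 74.2, 74.3, 74.6, 74.7, 74.8, 74.9, 75.0, 75.1, 75.2, 75.8, 76.1, 76.4, 76.6, 76.8, 77.0, 77.4, 77.5, 77.6, 77.7, 79.1
α = 0.04; lower rank = 50 × 0.020 = 1; upper rank = 50 × 0.980 = 49.
The 1st smallest replicate is 68.6; the 49th is 77.7.

(68.6, 77.7)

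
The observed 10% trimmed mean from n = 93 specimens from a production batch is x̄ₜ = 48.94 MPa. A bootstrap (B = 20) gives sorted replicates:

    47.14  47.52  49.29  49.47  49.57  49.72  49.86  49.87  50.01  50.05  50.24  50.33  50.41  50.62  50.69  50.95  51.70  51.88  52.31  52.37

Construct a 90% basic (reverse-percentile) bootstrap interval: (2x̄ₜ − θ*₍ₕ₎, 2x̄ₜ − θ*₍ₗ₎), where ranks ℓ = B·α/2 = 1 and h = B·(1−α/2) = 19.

Percentile endpoints at ranks 1 and 19: θ*₍1₎ = 47.14, θ*₍19₎ = 52.31.
Basic interval reflects these around x̄ₜ:
  lower = 2 × 48.94 − 52.31 = 45.57
  upper = 2 × 48.94 − 47.14 = 50.74

(45.57, 50.74)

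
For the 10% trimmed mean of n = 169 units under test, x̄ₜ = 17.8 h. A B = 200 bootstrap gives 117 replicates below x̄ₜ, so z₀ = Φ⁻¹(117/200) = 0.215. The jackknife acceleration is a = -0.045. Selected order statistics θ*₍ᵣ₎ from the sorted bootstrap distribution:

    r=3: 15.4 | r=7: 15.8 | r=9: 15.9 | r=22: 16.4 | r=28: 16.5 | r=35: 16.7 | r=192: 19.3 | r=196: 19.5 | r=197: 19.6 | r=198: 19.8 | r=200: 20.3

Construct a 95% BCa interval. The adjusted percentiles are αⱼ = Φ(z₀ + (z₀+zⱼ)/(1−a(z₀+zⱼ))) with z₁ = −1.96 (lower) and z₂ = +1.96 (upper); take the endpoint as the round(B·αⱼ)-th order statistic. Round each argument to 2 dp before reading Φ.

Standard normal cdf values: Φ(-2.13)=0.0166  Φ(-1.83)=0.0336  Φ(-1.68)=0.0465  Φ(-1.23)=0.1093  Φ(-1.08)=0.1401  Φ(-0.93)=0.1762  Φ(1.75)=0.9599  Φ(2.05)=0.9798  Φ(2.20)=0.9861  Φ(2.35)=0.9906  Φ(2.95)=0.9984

Lower: z₀ + z₁ = 0.215 + (-1.960) = -1.745; 1 − a(z₀+z₁) = 1 − (-0.045)(-1.745) = 0.9215; argument = 0.215 + (-1.745)/0.9215 = -1.6787 → -1.68.
α₁ = Φ(-1.68) = 0.0465; rank = round(200 × 0.0465) = 9; θ*₍9₎ = 15.9.
Upper: z₀ + z₂ = 2.175; 1 − a(z₀+z₂) = 1.0979; argument = 2.1961 → 2.20; α₂ = 0.9861; rank = 197; θ*₍197₎ = 19.6.

(15.9, 19.6)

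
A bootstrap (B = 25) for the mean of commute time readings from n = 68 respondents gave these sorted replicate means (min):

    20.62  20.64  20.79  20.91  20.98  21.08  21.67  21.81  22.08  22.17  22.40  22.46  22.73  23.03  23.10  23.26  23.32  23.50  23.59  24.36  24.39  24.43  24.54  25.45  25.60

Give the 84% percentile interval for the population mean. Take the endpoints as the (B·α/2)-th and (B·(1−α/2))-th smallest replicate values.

(20.64, 24.54)

α = 0.16; lower rank = 25 × 0.080 = 2; upper rank = 25 × 0.920 = 23.
The 2nd smallest replicate is 20.64; the 23rd is 24.54.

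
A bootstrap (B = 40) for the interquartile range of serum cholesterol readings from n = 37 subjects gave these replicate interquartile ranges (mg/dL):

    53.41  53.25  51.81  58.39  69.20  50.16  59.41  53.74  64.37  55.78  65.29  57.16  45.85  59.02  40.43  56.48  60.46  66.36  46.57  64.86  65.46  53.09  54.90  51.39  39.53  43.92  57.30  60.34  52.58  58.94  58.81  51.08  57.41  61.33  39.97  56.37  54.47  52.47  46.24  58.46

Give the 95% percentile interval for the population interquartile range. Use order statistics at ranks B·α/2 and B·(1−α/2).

Sorted replicates: 39.53, 39.97, 40.43, 43.92, 45.85, 46.24, 46.57, 50.16, 51.08, 51.39, 51.81, 52.47, 52.58, 53.09, 53.25, 53.41, 53.74, 54.47, 54.90, 55.78, 56.37, 56.48, 57.16, 57.30, 57.41, 58.39, 58.46, 58.81, 58.94, 59.02, 59.41, 60.34, 60.46, 61.33, 64.37, 64.86, 65.29, 65.46, 66.36, 69.20
α = 0.05; lower rank = 40 × 0.025 = 1; upper rank = 40 × 0.975 = 39.
The 1st smallest replicate is 39.53; the 39th is 66.36.

(39.53, 66.36)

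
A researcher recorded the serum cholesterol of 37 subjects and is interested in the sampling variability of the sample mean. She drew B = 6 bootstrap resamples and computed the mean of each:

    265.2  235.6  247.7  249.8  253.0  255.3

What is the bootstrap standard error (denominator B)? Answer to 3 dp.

Bootstrap SE is the standard deviation of the 6 replicate means.
Mean of replicates: (265.2 + 235.6 + 247.7 + 249.8 + 253.0 + 255.3) / 6 = 1506.6000 / 6 = 251.1000
Sum of squared deviations: (+14.1000)² + (−15.5000)² + (−3.4000)² + (−1.3000)² + (+1.9000)² + (+4.2000)² = 473.5600
Variance = 473.5600 / 6 = 78.9267
SE* = √78.9267

SE* = 8.884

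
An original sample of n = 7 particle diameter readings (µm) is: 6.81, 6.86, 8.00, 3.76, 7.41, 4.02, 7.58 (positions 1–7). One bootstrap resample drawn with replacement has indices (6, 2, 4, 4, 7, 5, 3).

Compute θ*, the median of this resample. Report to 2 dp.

θ* = 6.86

Resample values: 4.02, 6.86, 3.76, 3.76, 7.58, 7.41, 8.00.
Sorted: 3.76, 3.76, 4.02, 6.86, 7.41, 7.58, 8.00
Median = middle value = 6.86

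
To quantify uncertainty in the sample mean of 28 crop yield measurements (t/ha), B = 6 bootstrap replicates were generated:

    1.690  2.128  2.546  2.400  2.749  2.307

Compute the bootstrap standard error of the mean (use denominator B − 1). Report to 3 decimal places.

SE* = 0.367

Bootstrap SE is the standard deviation of the 6 replicate means.
Mean of replicates: (1.690 + 2.128 + 2.546 + 2.400 + 2.749 + 2.307) / 6 = 13.8200 / 6 = 2.3033
Sum of squared deviations: (−0.6133)² + (−0.1753)² + (+0.2427)² + (+0.0967)² + (+0.4457)² + (+0.0037)² = 0.6738
Variance = 0.6738 / 5 = 0.1348
SE* = √0.1348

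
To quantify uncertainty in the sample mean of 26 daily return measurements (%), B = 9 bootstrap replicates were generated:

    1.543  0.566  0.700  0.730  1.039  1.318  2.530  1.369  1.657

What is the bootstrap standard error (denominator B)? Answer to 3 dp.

Bootstrap SE is the standard deviation of the 9 replicate means.
Mean of replicates: (1.543 + 0.566 + 0.700 + 0.730 + 1.039 + 1.318 + 2.530 + 1.369 + 1.657) / 9 = 11.4520 / 9 = 1.2724
Sum of squared deviations: (+0.2706)² + (−0.7064)² + (−0.5724)² + (−0.5424)² + (−0.2334)² + (+0.0456)² + (+1.2576)² + (+0.0966)² + (+0.3846)² = 2.9894
Variance = 2.9894 / 9 = 0.3322
SE* = √0.3322

SE* = 0.576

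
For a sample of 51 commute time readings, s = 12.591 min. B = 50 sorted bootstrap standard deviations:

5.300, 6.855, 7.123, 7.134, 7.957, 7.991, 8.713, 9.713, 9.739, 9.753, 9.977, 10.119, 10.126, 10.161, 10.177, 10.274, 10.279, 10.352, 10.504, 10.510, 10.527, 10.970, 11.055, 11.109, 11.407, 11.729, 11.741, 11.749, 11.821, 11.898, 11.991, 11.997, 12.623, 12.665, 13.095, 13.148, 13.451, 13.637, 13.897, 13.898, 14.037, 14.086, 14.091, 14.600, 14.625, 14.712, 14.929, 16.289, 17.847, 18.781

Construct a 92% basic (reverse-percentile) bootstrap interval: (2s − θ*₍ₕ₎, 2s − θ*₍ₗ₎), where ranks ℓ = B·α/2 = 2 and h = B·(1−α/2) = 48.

Percentile endpoints at ranks 2 and 48: θ*₍2₎ = 6.855, θ*₍48₎ = 16.289.
Basic interval reflects these around s:
  lower = 2 × 12.591 − 16.289 = 8.893
  upper = 2 × 12.591 − 6.855 = 18.327

(8.893, 18.327)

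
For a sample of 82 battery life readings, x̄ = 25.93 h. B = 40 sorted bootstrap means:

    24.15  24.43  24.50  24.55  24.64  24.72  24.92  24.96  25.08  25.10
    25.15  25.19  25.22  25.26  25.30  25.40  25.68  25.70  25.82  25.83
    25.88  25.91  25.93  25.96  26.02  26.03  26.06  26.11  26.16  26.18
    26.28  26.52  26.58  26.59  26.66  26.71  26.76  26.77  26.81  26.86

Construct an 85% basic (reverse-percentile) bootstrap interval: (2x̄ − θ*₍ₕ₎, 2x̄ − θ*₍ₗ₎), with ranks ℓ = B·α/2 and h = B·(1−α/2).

Percentile endpoints at ranks 3 and 37: θ*₍3₎ = 24.50, θ*₍37₎ = 26.76.
Basic interval reflects these around x̄:
  lower = 2 × 25.93 − 26.76 = 25.10
  upper = 2 × 25.93 − 24.50 = 27.36

(25.10, 27.36)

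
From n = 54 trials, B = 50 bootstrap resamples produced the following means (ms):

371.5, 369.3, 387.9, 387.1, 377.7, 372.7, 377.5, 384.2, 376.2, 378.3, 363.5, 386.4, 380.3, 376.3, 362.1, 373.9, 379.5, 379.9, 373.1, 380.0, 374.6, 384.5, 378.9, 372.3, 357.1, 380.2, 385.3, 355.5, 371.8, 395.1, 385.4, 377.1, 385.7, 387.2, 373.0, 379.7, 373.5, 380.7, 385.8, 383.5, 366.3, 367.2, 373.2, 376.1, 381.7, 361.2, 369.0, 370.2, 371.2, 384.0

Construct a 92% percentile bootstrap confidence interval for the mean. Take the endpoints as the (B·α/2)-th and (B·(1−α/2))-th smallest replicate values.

Sorted replicates: 355.5, 357.1, 361.2, 362.1, 363.5, 366.3, 367.2, 369.0, 369.3, 370.2, 371.2, 371.5, 371.8, 372.3, 372.7, 373.0, 373.1, 373.2, 373.5, 373.9, 374.6, 376.1, 376.2, 376.3, 377.1, 377.5, 377.7, 378.3, 378.9, 379.5, 379.7, 379.9, 380.0, 380.2, 380.3, 380.7, 381.7, 383.5, 384.0, 384.2, 384.5, 385.3, 385.4, 385.7, 385.8, 386.4, 387.1, 387.2, 387.9, 395.1
α = 0.08; lower rank = 50 × 0.040 = 2; upper rank = 50 × 0.960 = 48.
The 2nd smallest replicate is 357.1; the 48th is 387.2.

(357.1, 387.2)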